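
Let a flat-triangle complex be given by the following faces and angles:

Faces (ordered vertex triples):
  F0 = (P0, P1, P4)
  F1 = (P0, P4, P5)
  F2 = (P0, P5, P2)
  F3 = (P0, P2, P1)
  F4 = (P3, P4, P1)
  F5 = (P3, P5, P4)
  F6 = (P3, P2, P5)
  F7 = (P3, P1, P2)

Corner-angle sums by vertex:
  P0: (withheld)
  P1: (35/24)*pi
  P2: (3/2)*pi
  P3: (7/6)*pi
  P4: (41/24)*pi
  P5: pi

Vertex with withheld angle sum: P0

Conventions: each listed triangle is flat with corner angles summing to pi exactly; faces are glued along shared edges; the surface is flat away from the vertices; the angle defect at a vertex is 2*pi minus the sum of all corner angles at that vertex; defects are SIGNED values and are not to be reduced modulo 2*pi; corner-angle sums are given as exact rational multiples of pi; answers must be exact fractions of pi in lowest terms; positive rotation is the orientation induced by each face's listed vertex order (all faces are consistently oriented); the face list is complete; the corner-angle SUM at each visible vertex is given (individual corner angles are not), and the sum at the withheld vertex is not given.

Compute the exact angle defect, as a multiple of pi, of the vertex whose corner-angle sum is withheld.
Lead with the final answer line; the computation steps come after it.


Answer: defect(P0) = (5/6)*pi

V = 6, E = 12, F = 8; chi = V - E + F = 2
Gauss-Bonnet: total defect = 2*pi*chi = 4*pi; visible defects sum to (19/6)*pi


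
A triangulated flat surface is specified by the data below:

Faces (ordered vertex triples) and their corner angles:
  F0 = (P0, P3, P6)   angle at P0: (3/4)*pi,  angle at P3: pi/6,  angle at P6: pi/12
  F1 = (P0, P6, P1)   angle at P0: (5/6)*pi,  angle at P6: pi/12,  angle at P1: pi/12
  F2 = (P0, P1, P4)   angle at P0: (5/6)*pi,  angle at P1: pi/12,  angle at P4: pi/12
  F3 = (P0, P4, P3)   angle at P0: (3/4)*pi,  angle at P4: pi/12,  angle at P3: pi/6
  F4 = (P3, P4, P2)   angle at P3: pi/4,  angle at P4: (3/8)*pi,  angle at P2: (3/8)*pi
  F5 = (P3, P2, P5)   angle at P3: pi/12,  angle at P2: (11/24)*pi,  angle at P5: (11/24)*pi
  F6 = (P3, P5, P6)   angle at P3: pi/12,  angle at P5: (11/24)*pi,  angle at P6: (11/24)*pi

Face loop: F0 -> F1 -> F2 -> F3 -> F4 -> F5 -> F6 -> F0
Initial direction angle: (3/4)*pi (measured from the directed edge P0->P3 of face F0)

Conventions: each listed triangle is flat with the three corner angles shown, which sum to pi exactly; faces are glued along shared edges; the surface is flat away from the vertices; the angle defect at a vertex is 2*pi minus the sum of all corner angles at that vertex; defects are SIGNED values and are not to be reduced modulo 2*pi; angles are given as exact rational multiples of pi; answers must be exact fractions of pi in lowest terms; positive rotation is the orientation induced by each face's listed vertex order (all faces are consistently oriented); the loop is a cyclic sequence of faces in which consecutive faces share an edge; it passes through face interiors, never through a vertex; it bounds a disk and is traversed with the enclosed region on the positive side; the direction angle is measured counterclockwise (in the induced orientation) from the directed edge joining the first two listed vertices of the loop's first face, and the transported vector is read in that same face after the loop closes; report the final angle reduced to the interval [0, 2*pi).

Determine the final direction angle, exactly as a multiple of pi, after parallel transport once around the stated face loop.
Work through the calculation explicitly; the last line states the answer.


enclosed vertex P0: corner angles sum to (19/6)*pi, defect = 2*pi - (19/6)*pi = (-7/6)*pi
enclosed vertex P3: corner angles sum to (3/4)*pi, defect = 2*pi - (3/4)*pi = (5/4)*pi
adding the enclosed defects to the starting angle (mod 2*pi, induced orientation) gives the holonomy
final angle = (3/4)*pi + pi/12 = (5/6)*pi (mod 2*pi)

Answer: final direction angle = (5/6)*pi


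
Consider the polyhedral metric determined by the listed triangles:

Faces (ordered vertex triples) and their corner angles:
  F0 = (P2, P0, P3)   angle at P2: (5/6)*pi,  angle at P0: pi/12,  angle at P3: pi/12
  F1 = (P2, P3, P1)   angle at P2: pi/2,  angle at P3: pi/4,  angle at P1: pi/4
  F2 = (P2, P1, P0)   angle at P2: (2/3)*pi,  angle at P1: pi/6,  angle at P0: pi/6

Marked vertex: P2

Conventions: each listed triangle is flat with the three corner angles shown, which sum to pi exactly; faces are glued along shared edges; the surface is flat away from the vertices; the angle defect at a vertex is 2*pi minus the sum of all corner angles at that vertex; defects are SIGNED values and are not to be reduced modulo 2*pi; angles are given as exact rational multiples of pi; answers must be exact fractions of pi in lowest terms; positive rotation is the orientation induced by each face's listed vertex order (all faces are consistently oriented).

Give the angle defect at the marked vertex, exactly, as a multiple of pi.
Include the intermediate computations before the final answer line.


Sum of corner angles at P2: 2*pi
defect = 2*pi - 2*pi

Answer: defect(P2) = 0


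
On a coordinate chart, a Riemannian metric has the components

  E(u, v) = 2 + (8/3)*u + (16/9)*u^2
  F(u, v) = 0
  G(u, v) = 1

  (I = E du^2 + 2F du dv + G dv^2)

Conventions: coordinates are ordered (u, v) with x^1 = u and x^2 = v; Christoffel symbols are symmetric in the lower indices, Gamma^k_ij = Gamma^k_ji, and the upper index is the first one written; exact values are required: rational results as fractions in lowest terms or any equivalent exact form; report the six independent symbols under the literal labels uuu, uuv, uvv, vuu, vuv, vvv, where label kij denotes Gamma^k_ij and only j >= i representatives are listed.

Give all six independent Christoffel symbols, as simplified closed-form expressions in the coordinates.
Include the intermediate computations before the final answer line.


E = 2 + (8/3)*u + (16/9)*u^2; F = 0; G = 1
Gamma^k_ij = (1/2) g^{kl} (d_i g_jl + d_j g_il - d_l g_ij), with g^inv = (1/(EG-F^2)) [[G, -F], [-F, E]]
first partials: E_u = 8/3 + (32/9)*u, E_v = 0, F_u = 0, F_v = 0, G_u = 0, G_v = 0
D = EG - F^2 = 2 + (8/3)*u + (16/9)*u^2
expanded: Gamma^u_uu = (G E_u - 2F F_u + F E_v)/(2D), Gamma^u_uv = (G E_v - F G_u)/(2D), Gamma^u_vv = (2G F_v - G G_u - F G_v)/(2D), Gamma^v_uu = (2E F_u - E E_v - F E_u)/(2D), Gamma^v_uv = (E G_u - F E_v)/(2D), Gamma^v_vv = (E G_v - 2F F_v + F G_u)/(2D); substitute and cancel common factors

Answer: Gamma_uuu = (8*u + 6)/(8*u^2 + 12*u + 9), Gamma_uuv = 0, Gamma_uvv = 0, Gamma_vuu = 0, Gamma_vuv = 0, Gamma_vvv = 0


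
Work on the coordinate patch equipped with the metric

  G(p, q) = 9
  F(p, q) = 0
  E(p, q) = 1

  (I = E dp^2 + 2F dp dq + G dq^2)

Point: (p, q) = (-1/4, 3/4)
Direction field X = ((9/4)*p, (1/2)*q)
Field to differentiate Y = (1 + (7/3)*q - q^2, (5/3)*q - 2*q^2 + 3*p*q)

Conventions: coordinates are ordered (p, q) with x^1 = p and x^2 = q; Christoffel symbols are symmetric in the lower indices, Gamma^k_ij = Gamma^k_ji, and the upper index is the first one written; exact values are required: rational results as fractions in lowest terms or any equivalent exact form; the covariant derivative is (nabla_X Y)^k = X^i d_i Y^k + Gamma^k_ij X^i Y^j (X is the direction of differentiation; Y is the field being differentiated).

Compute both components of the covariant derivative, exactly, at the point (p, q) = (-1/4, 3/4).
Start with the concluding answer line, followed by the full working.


Answer: (nabla_X Y)^p = 5/16, (nabla_X Y)^q = -131/64

E = 1, F = 0, G = 9 at the point
E_p = 0, E_q = 0, F_p = 0, F_q = 0, G_p = 0, G_q = 0
EG - F^2 = 9;  g^inv = (1/9) * [[9, 0], [0, 1]]
first-kind symbols [ij,l] = (1/2)(d_i g_jl + d_j g_il - d_l g_ij): [pp,p] = E_p/2 = 0, [pp,q] = F_p - E_q/2 = 0, [pq,p] = E_q/2 = 0, [pq,q] = G_p/2 = 0, [qq,p] = F_q - G_p/2 = 0, [qq,q] = G_q/2 = 0
Gamma^p_ij = (G*[ij,p] - F*[ij,q])/(EG - F^2), Gamma^q_ij = (E*[ij,q] - F*[ij,p])/(EG - F^2)
Gamma_ppp = 0, Gamma_ppq = 0, Gamma_pqq = 0, Gamma_qpp = 0, Gamma_qpq = 0, Gamma_qqq = 0
X = (-9/16, 3/8), Y = (35/16, -7/16) at the point


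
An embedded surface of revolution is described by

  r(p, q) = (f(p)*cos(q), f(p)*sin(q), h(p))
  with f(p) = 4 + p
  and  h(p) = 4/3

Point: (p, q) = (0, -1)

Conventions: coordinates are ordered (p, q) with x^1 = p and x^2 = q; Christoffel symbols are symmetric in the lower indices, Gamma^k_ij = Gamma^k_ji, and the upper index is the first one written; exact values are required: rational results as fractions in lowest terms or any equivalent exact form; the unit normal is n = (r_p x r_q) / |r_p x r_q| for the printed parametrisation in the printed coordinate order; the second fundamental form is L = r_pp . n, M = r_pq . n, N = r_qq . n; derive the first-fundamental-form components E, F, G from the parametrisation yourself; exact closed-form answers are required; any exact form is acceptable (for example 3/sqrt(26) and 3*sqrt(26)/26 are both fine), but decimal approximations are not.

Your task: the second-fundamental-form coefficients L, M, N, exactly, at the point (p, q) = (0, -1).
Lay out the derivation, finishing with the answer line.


f = 4, f' = 1, f'' = 0, h' = 0, h'' = 0
E = 1, F = 0, G = 16; answer radicand W^2 = 1
unnormalised second-form numerators: l = 0, m = 0, n = 0; L = l/sqrt(1), and similarly M = m/sqrt(W^2), N = n/sqrt(W^2)

Answer: L = 0, M = 0, N = 0


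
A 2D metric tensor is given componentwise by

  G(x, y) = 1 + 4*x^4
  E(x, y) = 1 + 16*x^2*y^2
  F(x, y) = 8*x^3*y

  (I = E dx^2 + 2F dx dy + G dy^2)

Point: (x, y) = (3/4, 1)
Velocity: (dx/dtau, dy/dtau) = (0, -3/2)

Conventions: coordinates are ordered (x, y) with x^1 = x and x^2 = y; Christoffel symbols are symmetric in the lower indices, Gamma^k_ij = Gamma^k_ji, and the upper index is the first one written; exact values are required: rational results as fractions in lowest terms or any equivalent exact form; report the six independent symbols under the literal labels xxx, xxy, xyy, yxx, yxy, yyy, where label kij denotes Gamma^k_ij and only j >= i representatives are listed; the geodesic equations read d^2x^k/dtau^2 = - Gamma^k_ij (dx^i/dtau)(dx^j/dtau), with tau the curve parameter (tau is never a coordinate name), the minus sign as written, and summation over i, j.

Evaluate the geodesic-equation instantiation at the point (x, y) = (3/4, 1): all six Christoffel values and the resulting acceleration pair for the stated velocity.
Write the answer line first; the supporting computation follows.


Answer: Gamma_xxx = 768/721, Gamma_xxy = 576/721, Gamma_xyy = 0, Gamma_yxx = 288/721, Gamma_yxy = 216/721, Gamma_yyy = 0; accelerations (d^2x/dtau^2, d^2y/dtau^2) = (0, 0)

E = 10, F = 27/8, G = 145/64 at the point
E_x = 24, E_y = 18, F_x = 27/2, F_y = 27/8, G_x = 27/4, G_y = 0
EG - F^2 = 721/64;  g^inv = (64/721) * [[145/64, -27/8], [-27/8, 10]]
first-kind symbols [ij,l] = (1/2)(d_i g_jl + d_j g_il - d_l g_ij): [xx,x] = E_x/2 = 12, [xx,y] = F_x - E_y/2 = 9/2, [xy,x] = E_y/2 = 9, [xy,y] = G_x/2 = 27/8, [yy,x] = F_y - G_x/2 = 0, [yy,y] = G_y/2 = 0
Gamma^x_ij = (G*[ij,x] - F*[ij,y])/(EG - F^2), Gamma^y_ij = (E*[ij,y] - F*[ij,x])/(EG - F^2)
Gamma_xxx = 768/721, Gamma_xxy = 576/721, Gamma_xyy = 0, Gamma_yxx = 288/721, Gamma_yxy = 216/721, Gamma_yyy = 0
d^2x/dtau^2 = -(Gamma_xxx*(0)^2 + 2*Gamma_xxy*(0)*(-3/2) + Gamma_xyy*(-3/2)^2) = 0
d^2y/dtau^2 = -(Gamma_yxx*(0)^2 + 2*Gamma_yxy*(0)*(-3/2) + Gamma_yyy*(-3/2)^2) = 0


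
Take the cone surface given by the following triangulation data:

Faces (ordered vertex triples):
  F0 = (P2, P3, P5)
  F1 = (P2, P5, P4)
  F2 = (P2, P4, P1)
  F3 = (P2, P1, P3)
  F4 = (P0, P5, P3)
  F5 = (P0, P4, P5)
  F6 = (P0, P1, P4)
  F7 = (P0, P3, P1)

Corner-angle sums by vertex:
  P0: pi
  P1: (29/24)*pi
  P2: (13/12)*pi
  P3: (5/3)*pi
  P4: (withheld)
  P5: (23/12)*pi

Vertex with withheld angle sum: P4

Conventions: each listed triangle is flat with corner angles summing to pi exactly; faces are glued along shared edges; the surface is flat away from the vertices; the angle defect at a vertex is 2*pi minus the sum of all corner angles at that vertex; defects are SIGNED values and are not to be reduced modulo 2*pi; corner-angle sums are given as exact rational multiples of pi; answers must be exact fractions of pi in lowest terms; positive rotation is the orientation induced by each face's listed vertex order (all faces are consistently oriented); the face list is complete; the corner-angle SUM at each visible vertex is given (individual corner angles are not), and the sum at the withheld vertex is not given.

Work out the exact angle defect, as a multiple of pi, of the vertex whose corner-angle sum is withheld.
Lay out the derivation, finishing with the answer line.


V = 6, E = 12, F = 8; chi = V - E + F = 2
Gauss-Bonnet: total defect = 2*pi*chi = 4*pi; visible defects sum to (25/8)*pi

Answer: defect(P4) = (7/8)*pi


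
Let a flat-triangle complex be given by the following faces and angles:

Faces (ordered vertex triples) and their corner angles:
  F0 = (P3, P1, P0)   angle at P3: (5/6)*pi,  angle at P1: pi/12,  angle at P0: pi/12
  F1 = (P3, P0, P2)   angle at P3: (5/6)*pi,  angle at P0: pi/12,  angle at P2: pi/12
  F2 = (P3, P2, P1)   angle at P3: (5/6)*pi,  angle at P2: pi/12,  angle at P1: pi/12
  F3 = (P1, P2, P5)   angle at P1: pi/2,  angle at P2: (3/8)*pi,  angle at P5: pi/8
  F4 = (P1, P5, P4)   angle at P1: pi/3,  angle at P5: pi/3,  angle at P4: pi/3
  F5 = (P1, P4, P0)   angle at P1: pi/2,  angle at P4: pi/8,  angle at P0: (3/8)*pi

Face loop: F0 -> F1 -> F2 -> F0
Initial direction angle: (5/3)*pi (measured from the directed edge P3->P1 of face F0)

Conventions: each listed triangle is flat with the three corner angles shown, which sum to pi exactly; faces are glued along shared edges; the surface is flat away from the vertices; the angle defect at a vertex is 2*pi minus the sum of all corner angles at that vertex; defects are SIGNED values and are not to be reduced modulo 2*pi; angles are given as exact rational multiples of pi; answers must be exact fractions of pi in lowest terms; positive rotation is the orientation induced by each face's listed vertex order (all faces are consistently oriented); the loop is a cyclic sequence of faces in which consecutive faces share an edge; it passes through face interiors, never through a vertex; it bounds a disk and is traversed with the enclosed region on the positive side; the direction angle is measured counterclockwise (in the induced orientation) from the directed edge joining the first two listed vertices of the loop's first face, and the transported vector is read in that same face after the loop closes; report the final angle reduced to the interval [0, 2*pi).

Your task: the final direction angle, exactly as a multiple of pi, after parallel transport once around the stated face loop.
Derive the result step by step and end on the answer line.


enclosed vertex P3: corner angles sum to (5/2)*pi, defect = 2*pi - (5/2)*pi = -pi/2
summing the enclosed defects onto the initial angle, mod 2*pi in the induced orientation:
final angle = (5/3)*pi - pi/2 = (7/6)*pi (mod 2*pi)

Answer: final direction angle = (7/6)*pi


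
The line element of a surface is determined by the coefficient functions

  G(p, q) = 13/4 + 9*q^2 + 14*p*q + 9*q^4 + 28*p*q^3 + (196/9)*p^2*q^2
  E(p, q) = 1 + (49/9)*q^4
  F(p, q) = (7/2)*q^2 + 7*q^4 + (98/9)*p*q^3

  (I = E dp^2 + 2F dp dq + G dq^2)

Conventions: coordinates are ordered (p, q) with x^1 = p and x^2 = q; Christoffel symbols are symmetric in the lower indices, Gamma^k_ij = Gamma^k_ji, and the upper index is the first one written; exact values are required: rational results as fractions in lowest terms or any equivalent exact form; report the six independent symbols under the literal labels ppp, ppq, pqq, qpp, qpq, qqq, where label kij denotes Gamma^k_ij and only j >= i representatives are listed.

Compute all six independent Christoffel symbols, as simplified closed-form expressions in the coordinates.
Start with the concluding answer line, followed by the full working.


Answer: Gamma_ppp = 0, Gamma_ppq = 392*q^3/(784*p^2*q^2 + 1008*p*q^3 + 504*p*q + 520*q^4 + 324*q^2 + 117), Gamma_pqq = (392*p*q^2 + 504*q^3)/(784*p^2*q^2 + 1008*p*q^3 + 504*p*q + 520*q^4 + 324*q^2 + 117), Gamma_qpp = 0, Gamma_qpq = (784*p*q^2 + 504*q^3 + 252*q)/(784*p^2*q^2 + 1008*p*q^3 + 504*p*q + 520*q^4 + 324*q^2 + 117), Gamma_qqq = (784*p^2*q + 1512*p*q^2 + 252*p + 648*q^3 + 324*q)/(784*p^2*q^2 + 1008*p*q^3 + 504*p*q + 520*q^4 + 324*q^2 + 117)

E = 1 + (49/9)*q^4; F = (7/2)*q^2 + 7*q^4 + (98/9)*p*q^3; G = 13/4 + 9*q^2 + 14*p*q + 9*q^4 + 28*p*q^3 + (196/9)*p^2*q^2
Gamma^k_ij = (1/2) g^{kl} (d_i g_jl + d_j g_il - d_l g_ij), with g^inv = (1/(EG-F^2)) [[G, -F], [-F, E]]
first partials: E_p = 0, E_q = (196/9)*q^3, F_p = (98/9)*q^3, F_q = 7*q + 28*q^3 + (98/3)*p*q^2, G_p = 14*q + 28*q^3 + (392/9)*p*q^2, G_q = 18*q + 14*p + 36*q^3 + 84*p*q^2 + (392/9)*p^2*q
D = EG - F^2 = 13/4 + 9*q^2 + 14*p*q + (130/9)*q^4 + 28*p*q^3 + (196/9)*p^2*q^2
expanded: Gamma^p_pp = (G E_p - 2F F_p + F E_q)/(2D), Gamma^p_pq = (G E_q - F G_p)/(2D), Gamma^p_qq = (2G F_q - G G_p - F G_q)/(2D), Gamma^q_pp = (2E F_p - E E_q - F E_p)/(2D), Gamma^q_pq = (E G_p - F E_q)/(2D), Gamma^q_qq = (E G_q - 2F F_q + F G_p)/(2D); substitute and cancel common factors


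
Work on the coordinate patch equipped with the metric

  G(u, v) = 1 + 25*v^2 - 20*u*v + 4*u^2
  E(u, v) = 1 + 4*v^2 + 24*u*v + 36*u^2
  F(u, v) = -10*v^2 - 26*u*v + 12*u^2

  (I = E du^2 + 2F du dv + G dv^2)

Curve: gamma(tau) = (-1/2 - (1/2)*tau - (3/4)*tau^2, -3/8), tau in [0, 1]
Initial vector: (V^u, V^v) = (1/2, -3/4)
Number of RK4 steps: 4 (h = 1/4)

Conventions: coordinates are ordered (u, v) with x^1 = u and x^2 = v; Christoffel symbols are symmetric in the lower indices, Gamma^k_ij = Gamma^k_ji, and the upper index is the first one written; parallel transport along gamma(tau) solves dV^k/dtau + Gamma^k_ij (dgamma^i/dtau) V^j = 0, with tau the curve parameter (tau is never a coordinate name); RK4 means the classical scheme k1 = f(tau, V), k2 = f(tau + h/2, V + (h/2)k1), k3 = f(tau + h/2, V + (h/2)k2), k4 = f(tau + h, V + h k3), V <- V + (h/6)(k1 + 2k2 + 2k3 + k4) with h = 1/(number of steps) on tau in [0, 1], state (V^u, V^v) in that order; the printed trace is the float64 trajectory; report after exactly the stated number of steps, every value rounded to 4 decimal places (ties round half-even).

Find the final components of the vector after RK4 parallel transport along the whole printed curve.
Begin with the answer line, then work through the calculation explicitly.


Answer: V^u = 0.3350, V^v = -0.7434

gamma'(tau) = (-1/2 - (3/2)*tau, 0); f(tau, V)^k = -Gamma^k_ij(gamma(tau)) gamma'^i(tau) V^j; h = 1/4; intermediate values shown to 6 dp
curve data and Christoffel symbols at the stage parameters:
  tau = 0.000000: gamma = (-0.500000, -0.375000), gamma' = (-0.500000, 0.000000); Gamma_uuu = -1.421520, Gamma_uuv = -0.473840, Gamma_uvv = 1.184600, Gamma_vuu = 0.331688, Gamma_vuv = 0.110563, Gamma_vvv = -0.276407
  tau = 0.125000: gamma = (-0.574219, -0.375000), gamma' = (-0.687500, 0.000000); Gamma_uuu = -1.315933, Gamma_uuv = -0.438644, Gamma_uvv = 1.096611, Gamma_vuu = 0.227899, Gamma_vuv = 0.075966, Gamma_vvv = -0.189916
  tau = 0.250000: gamma = (-0.671875, -0.375000), gamma' = (-0.875000, 0.000000); Gamma_uuu = -1.188253, Gamma_uuv = -0.396084, Gamma_uvv = 0.990211, Gamma_vuu = 0.132028, Gamma_vuv = 0.044009, Gamma_vvv = -0.110023
  tau = 0.375000: gamma = (-0.792969, -0.375000), gamma' = (-1.062500, 0.000000); Gamma_uuu = -1.051793, Gamma_uuv = -0.350598, Gamma_uvv = 0.876494, Gamma_vuu = 0.055200, Gamma_vuv = 0.018400, Gamma_vvv = -0.046000
  tau = 0.500000: gamma = (-0.937500, -0.375000), gamma' = (-1.250000, 0.000000); Gamma_uuu = -0.918574, Gamma_uuv = -0.306191, Gamma_uvv = 0.765478, Gamma_vuu = 0.000000, Gamma_vuv = 0.000000, Gamma_vvv = 0.000000
  tau = 0.625000: gamma = (-1.105469, -0.375000), gamma' = (-1.437500, 0.000000); Gamma_uuu = -0.796437, Gamma_uuv = -0.265479, Gamma_uvv = 0.663698, Gamma_vuu = -0.036240, Gamma_vuv = -0.012080, Gamma_vvv = 0.030200
  tau = 0.750000: gamma = (-1.296875, -0.375000), gamma' = (-1.625000, 0.000000); Gamma_uuu = -0.688941, Gamma_uuv = -0.229647, Gamma_uvv = 0.574117, Gamma_vuu = -0.058043, Gamma_vuv = -0.019348, Gamma_vvv = 0.048369
  tau = 0.875000: gamma = (-1.511719, -0.375000), gamma' = (-1.812500, 0.000000); Gamma_uuu = -0.596632, Gamma_uuv = -0.198877, Gamma_uvv = 0.497194, Gamma_vuu = -0.069773, Gamma_vuv = -0.023258, Gamma_vvv = 0.058144
  tau = 1.000000: gamma = (-1.750000, -0.375000), gamma' = (-2.000000, 0.000000); Gamma_uuu = -0.518421, Gamma_uuv = -0.172807, Gamma_uvv = 0.432017, Gamma_vuu = -0.074883, Gamma_vuv = -0.024961, Gamma_vvv = 0.062402
step 0: V^u = 0.5000, V^v = -0.7500
step 1: k1 = (-0.177690, 0.041461), k2 = (-0.207644, 0.035961), k3 = (-0.204049, 0.035338), k4 = (-0.209954, 0.023328); V <- V + (h/6)(k1 + 2k2 + 2k3 + k4): V^u = 0.4495, V^v = -0.7414
step 2: k1 = (-0.210461, 0.023385), k2 = (-0.197901, 0.010386), k3 = (-0.199050, 0.010447), k4 = (-0.176284, 0.000000); V <- V + (h/6)(k1 + 2k2 + 2k3 + k4): V^u = 0.4003, V^v = -0.7386
step 3: k1 = (-0.176975, 0.000000), k2 = (-0.151134, -0.006877), k3 = (-0.154504, -0.007030), k4 = (-0.128655, -0.010839); V <- V + (h/6)(k1 + 2k2 + 2k3 + k4): V^u = 0.3621, V^v = -0.7403
step 4: k1 = (-0.129182, -0.010883), k2 = (-0.106829, -0.012493), k3 = (-0.109778, -0.012838), k4 = (-0.090076, -0.013011); V <- V + (h/6)(k1 + 2k2 + 2k3 + k4): V^u = 0.3350, V^v = -0.7434


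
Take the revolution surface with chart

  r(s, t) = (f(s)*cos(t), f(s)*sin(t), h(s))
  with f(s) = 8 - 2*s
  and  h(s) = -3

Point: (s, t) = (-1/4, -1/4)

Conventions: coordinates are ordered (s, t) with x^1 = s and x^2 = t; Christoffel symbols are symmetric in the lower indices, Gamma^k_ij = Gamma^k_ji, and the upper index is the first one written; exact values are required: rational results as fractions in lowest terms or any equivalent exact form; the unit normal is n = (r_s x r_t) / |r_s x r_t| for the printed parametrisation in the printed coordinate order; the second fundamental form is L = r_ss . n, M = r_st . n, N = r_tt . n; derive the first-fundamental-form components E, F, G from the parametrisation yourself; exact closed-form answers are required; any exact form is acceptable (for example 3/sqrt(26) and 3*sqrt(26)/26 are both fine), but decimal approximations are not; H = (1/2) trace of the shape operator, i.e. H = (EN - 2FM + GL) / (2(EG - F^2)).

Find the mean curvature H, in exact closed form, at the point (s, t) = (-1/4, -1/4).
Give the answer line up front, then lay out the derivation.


Answer: H = 0

f = 17/2, f' = -2, f'' = 0, h' = 0, h'' = 0
E = 4, F = 0, G = 289/4; answer radicand W^2 = 4
unnormalised second-form numerators: l = 0, m = 0, n = 0; L = l/sqrt(4), and similarly M = m/sqrt(W^2), N = n/sqrt(W^2)
H = (E*n - 2*F*m + G*l) / (2*(EG - F^2)*sqrt(W^2)); E*n - 2*F*m + G*l = 0, EG - F^2 = 289, so H = (0)/sqrt(4)


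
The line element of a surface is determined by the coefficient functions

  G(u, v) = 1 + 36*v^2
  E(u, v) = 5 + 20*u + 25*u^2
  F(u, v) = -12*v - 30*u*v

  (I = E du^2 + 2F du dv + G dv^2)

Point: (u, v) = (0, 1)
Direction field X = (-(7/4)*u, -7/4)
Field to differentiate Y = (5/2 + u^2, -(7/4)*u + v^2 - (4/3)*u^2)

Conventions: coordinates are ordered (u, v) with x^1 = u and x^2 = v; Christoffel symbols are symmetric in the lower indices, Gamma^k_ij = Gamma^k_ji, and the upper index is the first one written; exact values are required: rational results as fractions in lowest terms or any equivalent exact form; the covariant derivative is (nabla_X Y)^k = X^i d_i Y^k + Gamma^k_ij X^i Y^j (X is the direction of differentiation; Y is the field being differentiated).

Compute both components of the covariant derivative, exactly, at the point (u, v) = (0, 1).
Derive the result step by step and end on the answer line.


E = 5, F = -12, G = 37 at the point
E_u = 20, E_v = 0, F_u = -30, F_v = -12, G_u = 0, G_v = 72
EG - F^2 = 41;  g^inv = (1/41) * [[37, 12], [12, 5]]
first-kind symbols [ij,l] = (1/2)(d_i g_jl + d_j g_il - d_l g_ij): [uu,u] = E_u/2 = 10, [uu,v] = F_u - E_v/2 = -30, [uv,u] = E_v/2 = 0, [uv,v] = G_u/2 = 0, [vv,u] = F_v - G_u/2 = -12, [vv,v] = G_v/2 = 36
Gamma^u_ij = (G*[ij,u] - F*[ij,v])/(EG - F^2), Gamma^v_ij = (E*[ij,v] - F*[ij,u])/(EG - F^2)
Gamma_uuu = 10/41, Gamma_uuv = 0, Gamma_uvv = -12/41, Gamma_vuu = -30/41, Gamma_vuv = 0, Gamma_vvv = 36/41
X = (0, -7/4), Y = (5/2, 1) at the point

Answer: (nabla_X Y)^u = 21/41, (nabla_X Y)^v = -413/82


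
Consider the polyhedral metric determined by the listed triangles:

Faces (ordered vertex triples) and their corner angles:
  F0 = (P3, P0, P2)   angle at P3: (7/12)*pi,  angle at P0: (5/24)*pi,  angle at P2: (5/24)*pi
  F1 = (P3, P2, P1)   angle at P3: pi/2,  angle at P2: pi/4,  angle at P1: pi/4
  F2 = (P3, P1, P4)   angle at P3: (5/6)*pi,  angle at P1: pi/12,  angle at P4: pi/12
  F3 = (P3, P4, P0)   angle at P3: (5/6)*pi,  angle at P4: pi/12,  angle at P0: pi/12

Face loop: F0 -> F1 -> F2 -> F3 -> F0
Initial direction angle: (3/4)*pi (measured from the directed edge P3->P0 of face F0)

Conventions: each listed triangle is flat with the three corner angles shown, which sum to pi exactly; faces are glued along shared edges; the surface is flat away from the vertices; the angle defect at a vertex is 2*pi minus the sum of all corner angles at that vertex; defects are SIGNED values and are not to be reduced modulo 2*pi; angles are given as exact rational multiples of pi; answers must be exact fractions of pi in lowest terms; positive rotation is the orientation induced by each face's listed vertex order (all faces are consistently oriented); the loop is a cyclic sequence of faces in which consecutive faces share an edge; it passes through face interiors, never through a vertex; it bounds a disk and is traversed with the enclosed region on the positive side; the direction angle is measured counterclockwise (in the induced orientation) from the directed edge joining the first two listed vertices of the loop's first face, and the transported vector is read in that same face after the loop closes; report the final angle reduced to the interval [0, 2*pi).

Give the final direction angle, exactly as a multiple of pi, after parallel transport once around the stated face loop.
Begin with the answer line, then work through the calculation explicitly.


Answer: final direction angle = 0

enclosed vertex P3: corner angles sum to (11/4)*pi, defect = 2*pi - (11/4)*pi = (-3/4)*pi
adding the enclosed defects to the starting angle (mod 2*pi, induced orientation) gives the holonomy
final angle = (3/4)*pi - (3/4)*pi = 0 (mod 2*pi)


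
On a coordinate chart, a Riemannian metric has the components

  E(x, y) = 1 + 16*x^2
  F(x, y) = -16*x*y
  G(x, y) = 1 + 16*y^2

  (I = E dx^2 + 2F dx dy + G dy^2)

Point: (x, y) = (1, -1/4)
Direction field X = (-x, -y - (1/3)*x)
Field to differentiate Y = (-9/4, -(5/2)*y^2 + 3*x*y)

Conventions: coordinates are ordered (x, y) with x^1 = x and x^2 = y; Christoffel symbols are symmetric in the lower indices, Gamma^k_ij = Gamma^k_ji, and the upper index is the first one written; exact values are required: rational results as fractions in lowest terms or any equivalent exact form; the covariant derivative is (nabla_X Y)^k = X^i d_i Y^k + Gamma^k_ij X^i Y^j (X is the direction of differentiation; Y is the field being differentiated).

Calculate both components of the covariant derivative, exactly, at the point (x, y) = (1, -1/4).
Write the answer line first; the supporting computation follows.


Answer: (nabla_X Y)^x = 835/432, (nabla_X Y)^y = 1519/1728

E = 17, F = 4, G = 2 at the point
E_x = 32, E_y = 0, F_x = 4, F_y = -16, G_x = 0, G_y = -8
EG - F^2 = 18;  g^inv = (1/18) * [[2, -4], [-4, 17]]
first-kind symbols [ij,l] = (1/2)(d_i g_jl + d_j g_il - d_l g_ij): [xx,x] = E_x/2 = 16, [xx,y] = F_x - E_y/2 = 4, [xy,x] = E_y/2 = 0, [xy,y] = G_x/2 = 0, [yy,x] = F_y - G_x/2 = -16, [yy,y] = G_y/2 = -4
Gamma^x_ij = (G*[ij,x] - F*[ij,y])/(EG - F^2), Gamma^y_ij = (E*[ij,y] - F*[ij,x])/(EG - F^2)
Gamma_xxx = 8/9, Gamma_xxy = 0, Gamma_xyy = -8/9, Gamma_yxx = 2/9, Gamma_yxy = 0, Gamma_yyy = -2/9
X = (-1, -1/12), Y = (-9/4, -29/32) at the point


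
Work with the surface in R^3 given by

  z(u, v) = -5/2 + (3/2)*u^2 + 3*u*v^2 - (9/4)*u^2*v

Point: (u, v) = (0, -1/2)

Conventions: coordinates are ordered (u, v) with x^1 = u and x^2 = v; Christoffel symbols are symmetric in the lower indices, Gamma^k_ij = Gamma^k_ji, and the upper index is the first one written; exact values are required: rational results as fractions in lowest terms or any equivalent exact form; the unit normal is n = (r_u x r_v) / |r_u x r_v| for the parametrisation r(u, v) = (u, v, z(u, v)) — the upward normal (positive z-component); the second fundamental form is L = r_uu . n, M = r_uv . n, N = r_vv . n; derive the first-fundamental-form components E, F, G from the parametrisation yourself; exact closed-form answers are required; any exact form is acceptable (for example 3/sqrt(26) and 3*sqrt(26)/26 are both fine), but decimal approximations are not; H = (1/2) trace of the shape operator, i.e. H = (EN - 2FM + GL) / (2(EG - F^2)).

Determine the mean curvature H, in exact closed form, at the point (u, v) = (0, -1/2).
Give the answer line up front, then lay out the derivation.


Answer: H = 168/125

z_u = 3/4, z_v = 0, z_uu = 21/4, z_uv = -3, z_vv = 0
E = 25/16, F = 0, G = 1; answer radicand W^2 = 25/16
unnormalised second-form numerators: l = 21/4, m = -3, n = 0; L = l/sqrt(25/16), and similarly M = m/sqrt(W^2), N = n/sqrt(W^2)
H = (E*n - 2*F*m + G*l) / (2*(EG - F^2)*sqrt(W^2)); E*n - 2*F*m + G*l = 21/4, EG - F^2 = 25/16, so H = (42/25)/sqrt(25/16)


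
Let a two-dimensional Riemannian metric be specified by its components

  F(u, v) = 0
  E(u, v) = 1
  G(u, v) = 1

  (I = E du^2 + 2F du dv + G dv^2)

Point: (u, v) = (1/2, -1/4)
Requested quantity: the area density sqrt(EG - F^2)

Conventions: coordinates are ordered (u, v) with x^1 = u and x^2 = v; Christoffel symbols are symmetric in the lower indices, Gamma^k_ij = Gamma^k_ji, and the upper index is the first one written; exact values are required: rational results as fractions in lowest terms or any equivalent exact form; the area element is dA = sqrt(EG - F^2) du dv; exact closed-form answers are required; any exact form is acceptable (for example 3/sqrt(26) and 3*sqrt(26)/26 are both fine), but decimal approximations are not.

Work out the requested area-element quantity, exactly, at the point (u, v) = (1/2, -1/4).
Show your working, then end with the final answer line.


E = 1, F = 0, G = 1; EG - F^2 = 1

Answer: sqrt(EG - F^2) = 1


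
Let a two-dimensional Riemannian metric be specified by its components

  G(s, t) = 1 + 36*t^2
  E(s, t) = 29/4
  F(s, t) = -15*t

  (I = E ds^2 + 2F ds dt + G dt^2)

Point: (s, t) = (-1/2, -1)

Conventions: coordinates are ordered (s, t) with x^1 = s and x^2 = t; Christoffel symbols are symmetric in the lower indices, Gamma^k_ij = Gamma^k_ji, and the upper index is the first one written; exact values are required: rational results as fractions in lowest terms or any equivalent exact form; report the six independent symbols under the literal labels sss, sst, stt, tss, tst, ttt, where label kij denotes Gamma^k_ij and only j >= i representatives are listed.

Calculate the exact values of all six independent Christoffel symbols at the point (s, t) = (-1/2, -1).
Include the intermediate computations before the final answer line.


E = 29/4, F = 15, G = 37 at the point
E_s = 0, E_t = 0, F_s = 0, F_t = -15, G_s = 0, G_t = -72
EG - F^2 = 173/4;  g^inv = (4/173) * [[37, -15], [-15, 29/4]]
first-kind symbols [ij,l] = (1/2)(d_i g_jl + d_j g_il - d_l g_ij): [ss,s] = E_s/2 = 0, [ss,t] = F_s - E_t/2 = 0, [st,s] = E_t/2 = 0, [st,t] = G_s/2 = 0, [tt,s] = F_t - G_s/2 = -15, [tt,t] = G_t/2 = -36
Gamma^s_ij = (G*[ij,s] - F*[ij,t])/(EG - F^2), Gamma^t_ij = (E*[ij,t] - F*[ij,s])/(EG - F^2)

Answer: Gamma_sss = 0, Gamma_sst = 0, Gamma_stt = -60/173, Gamma_tss = 0, Gamma_tst = 0, Gamma_ttt = -144/173


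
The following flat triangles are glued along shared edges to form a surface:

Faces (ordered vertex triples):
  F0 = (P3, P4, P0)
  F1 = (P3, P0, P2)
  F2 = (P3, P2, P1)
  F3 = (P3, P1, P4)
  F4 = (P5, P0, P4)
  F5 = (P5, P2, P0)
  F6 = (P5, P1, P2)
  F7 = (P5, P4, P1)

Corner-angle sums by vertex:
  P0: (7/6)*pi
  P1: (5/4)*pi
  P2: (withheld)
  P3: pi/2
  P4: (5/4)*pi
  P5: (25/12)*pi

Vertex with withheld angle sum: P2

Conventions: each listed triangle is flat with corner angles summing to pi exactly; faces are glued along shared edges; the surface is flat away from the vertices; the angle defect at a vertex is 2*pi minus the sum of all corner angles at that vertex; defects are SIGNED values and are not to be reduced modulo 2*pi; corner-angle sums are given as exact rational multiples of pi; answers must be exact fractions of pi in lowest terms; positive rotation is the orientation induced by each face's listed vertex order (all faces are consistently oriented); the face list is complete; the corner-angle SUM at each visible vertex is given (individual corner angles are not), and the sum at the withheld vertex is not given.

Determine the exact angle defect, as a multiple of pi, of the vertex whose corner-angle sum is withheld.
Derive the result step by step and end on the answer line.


V = 6, E = 12, F = 8; chi = V - E + F = 2
Gauss-Bonnet: total defect = 2*pi*chi = 4*pi; visible defects sum to (15/4)*pi

Answer: defect(P2) = pi/4


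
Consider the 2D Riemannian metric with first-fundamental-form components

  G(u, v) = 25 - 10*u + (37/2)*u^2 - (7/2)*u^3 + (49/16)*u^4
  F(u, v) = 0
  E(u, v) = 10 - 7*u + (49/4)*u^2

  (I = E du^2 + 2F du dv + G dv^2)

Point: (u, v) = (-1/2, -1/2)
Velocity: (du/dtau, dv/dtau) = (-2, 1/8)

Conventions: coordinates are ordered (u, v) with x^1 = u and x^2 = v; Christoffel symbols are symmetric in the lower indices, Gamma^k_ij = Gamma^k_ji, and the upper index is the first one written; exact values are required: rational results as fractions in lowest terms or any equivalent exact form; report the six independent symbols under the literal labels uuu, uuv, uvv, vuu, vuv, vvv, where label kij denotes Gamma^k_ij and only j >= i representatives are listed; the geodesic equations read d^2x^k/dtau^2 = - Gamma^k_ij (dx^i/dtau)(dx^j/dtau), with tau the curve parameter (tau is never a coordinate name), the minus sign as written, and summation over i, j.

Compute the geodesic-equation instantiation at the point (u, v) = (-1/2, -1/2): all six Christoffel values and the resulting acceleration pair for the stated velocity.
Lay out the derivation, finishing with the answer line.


E = 265/16, F = 0, G = 9025/256 at the point
E_u = -77/4, E_v = 0, F_u = 0, F_v = 0, G_u = -1045/32, G_v = 0
EG - F^2 = 2391625/4096;  g^inv = (4096/2391625) * [[9025/256, 0], [0, 265/16]]
first-kind symbols [ij,l] = (1/2)(d_i g_jl + d_j g_il - d_l g_ij): [uu,u] = E_u/2 = -77/8, [uu,v] = F_u - E_v/2 = 0, [uv,u] = E_v/2 = 0, [uv,v] = G_u/2 = -1045/64, [vv,u] = F_v - G_u/2 = 1045/64, [vv,v] = G_v/2 = 0
Gamma^u_ij = (G*[ij,u] - F*[ij,v])/(EG - F^2), Gamma^v_ij = (E*[ij,v] - F*[ij,u])/(EG - F^2)
Gamma_uuu = -154/265, Gamma_uuv = 0, Gamma_uvv = 209/212, Gamma_vuu = 0, Gamma_vuv = -44/95, Gamma_vvv = 0
d^2u/dtau^2 = -(Gamma_uuu*(-2)^2 + 2*Gamma_uuv*(-2)*(1/8) + Gamma_uvv*(1/8)^2) = 156651/67840
d^2v/dtau^2 = -(Gamma_vuu*(-2)^2 + 2*Gamma_vuv*(-2)*(1/8) + Gamma_vvv*(1/8)^2) = -22/95

Answer: Gamma_uuu = -154/265, Gamma_uuv = 0, Gamma_uvv = 209/212, Gamma_vuu = 0, Gamma_vuv = -44/95, Gamma_vvv = 0; accelerations (d^2u/dtau^2, d^2v/dtau^2) = (156651/67840, -22/95)


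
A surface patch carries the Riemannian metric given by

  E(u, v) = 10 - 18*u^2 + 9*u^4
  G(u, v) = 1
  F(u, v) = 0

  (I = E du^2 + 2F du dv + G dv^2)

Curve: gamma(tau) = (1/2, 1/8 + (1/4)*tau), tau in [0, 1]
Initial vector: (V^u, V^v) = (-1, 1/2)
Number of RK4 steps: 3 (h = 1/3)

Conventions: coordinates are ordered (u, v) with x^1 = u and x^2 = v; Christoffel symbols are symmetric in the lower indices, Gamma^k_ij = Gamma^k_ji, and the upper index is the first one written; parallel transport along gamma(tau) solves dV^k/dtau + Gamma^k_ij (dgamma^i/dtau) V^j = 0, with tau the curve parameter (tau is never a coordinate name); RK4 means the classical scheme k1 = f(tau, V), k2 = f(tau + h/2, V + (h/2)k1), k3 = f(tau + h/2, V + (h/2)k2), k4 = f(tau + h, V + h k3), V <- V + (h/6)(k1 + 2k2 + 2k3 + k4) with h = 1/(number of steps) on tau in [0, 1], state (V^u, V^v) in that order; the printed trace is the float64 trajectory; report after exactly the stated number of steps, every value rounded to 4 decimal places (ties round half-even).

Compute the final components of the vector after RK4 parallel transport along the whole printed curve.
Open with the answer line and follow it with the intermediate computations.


Answer: V^u = -1.0000, V^v = 0.5000

gamma'(tau) = (0, 1/4); f(tau, V)^k = -Gamma^k_ij(gamma(tau)) gamma'^i(tau) V^j; h = 1/3; intermediate values shown to 6 dp
curve data and Christoffel symbols at the stage parameters:
  tau = 0.000000: gamma = (0.500000, 0.125000), gamma' = (0.000000, 0.250000); Gamma_uuu = -1.113402, Gamma_uuv = 0.000000, Gamma_uvv = 0.000000, Gamma_vuu = 0.000000, Gamma_vuv = 0.000000, Gamma_vvv = 0.000000
  tau = 0.166667: gamma = (0.500000, 0.166667), gamma' = (0.000000, 0.250000); Gamma_uuu = -1.113402, Gamma_uuv = 0.000000, Gamma_uvv = 0.000000, Gamma_vuu = 0.000000, Gamma_vuv = 0.000000, Gamma_vvv = 0.000000
  tau = 0.333333: gamma = (0.500000, 0.208333), gamma' = (0.000000, 0.250000); Gamma_uuu = -1.113402, Gamma_uuv = 0.000000, Gamma_uvv = 0.000000, Gamma_vuu = 0.000000, Gamma_vuv = 0.000000, Gamma_vvv = 0.000000
  tau = 0.500000: gamma = (0.500000, 0.250000), gamma' = (0.000000, 0.250000); Gamma_uuu = -1.113402, Gamma_uuv = 0.000000, Gamma_uvv = 0.000000, Gamma_vuu = 0.000000, Gamma_vuv = 0.000000, Gamma_vvv = 0.000000
  tau = 0.666667: gamma = (0.500000, 0.291667), gamma' = (0.000000, 0.250000); Gamma_uuu = -1.113402, Gamma_uuv = 0.000000, Gamma_uvv = 0.000000, Gamma_vuu = 0.000000, Gamma_vuv = 0.000000, Gamma_vvv = 0.000000
  tau = 0.833333: gamma = (0.500000, 0.333333), gamma' = (0.000000, 0.250000); Gamma_uuu = -1.113402, Gamma_uuv = 0.000000, Gamma_uvv = 0.000000, Gamma_vuu = 0.000000, Gamma_vuv = 0.000000, Gamma_vvv = 0.000000
  tau = 1.000000: gamma = (0.500000, 0.375000), gamma' = (0.000000, 0.250000); Gamma_uuu = -1.113402, Gamma_uuv = 0.000000, Gamma_uvv = 0.000000, Gamma_vuu = 0.000000, Gamma_vuv = 0.000000, Gamma_vvv = 0.000000
step 0: V^u = -1.0000, V^v = 0.5000
step 1: k1 = (0.000000, 0.000000), k2 = (0.000000, 0.000000), k3 = (0.000000, 0.000000), k4 = (0.000000, 0.000000); V <- V + (h/6)(k1 + 2k2 + 2k3 + k4): V^u = -1.0000, V^v = 0.5000
step 2: k1 = (0.000000, 0.000000), k2 = (0.000000, 0.000000), k3 = (0.000000, 0.000000), k4 = (0.000000, 0.000000); V <- V + (h/6)(k1 + 2k2 + 2k3 + k4): V^u = -1.0000, V^v = 0.5000
step 3: k1 = (0.000000, 0.000000), k2 = (0.000000, 0.000000), k3 = (0.000000, 0.000000), k4 = (0.000000, 0.000000); V <- V + (h/6)(k1 + 2k2 + 2k3 + k4): V^u = -1.0000, V^v = 0.5000


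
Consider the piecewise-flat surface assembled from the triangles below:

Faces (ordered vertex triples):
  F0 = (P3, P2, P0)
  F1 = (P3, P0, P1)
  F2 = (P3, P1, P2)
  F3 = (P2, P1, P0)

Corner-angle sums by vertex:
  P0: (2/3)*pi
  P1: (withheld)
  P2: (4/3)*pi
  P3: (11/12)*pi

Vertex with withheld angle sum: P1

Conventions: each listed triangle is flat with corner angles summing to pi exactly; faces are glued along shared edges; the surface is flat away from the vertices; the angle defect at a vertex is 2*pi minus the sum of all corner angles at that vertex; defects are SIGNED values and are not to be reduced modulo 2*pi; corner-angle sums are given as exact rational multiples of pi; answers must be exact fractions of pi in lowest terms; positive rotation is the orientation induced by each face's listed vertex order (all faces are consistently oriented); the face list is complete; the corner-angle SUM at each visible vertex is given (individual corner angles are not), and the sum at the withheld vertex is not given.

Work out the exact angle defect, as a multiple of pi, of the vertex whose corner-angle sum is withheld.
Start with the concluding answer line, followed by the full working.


Answer: defect(P1) = (11/12)*pi

V = 4, E = 6, F = 4; chi = V - E + F = 2
Gauss-Bonnet: total defect = 2*pi*chi = 4*pi; visible defects sum to (37/12)*pi
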